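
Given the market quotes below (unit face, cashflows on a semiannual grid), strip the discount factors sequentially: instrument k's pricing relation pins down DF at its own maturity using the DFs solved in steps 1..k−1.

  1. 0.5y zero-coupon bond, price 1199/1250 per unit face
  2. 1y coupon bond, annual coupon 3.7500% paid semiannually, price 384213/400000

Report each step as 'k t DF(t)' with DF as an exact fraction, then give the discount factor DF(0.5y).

1 1/2 1199/1250
2 1 2313/2500
DF(0.5y) = 1199/1250 ≈ 0.959200

step 1 [0.5y] zero: DF = P = 1199/1250 ≈ 0.959200
step 2 [1y] bond c/2=3/160: DF=(384213/400000 − 3/160·(0.959200))/(1+3/160) = 2313/2500 ≈ 0.925200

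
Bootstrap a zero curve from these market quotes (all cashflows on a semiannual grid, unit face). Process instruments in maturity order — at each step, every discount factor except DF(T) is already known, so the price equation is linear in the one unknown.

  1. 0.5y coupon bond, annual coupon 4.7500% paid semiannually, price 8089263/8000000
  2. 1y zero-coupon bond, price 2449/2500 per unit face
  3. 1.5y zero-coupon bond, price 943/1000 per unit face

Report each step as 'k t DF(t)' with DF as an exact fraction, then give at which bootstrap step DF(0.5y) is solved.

1 1/2 9877/10000
2 1 2449/2500
3 3/2 943/1000
DF(0.5y) is solved at step 1

step 1 [0.5y] bond c/2=19/800: DF=(8089263/8000000 − 19/800·(0))/(1+19/800) = 9877/10000 ≈ 0.987700
step 2 [1y] zero: DF = P = 2449/2500 ≈ 0.979600
step 3 [1.5y] zero: DF = P = 943/1000 ≈ 0.943000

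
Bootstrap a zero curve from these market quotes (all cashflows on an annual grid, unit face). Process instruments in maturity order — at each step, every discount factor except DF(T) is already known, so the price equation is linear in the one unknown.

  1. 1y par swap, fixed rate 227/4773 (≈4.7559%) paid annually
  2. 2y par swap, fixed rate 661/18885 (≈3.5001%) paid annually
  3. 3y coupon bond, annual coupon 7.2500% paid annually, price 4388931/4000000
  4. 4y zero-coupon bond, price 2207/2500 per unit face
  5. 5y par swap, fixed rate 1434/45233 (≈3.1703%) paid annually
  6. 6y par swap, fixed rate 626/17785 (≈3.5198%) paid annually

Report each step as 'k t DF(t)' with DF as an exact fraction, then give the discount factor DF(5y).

step 1 [1y] swap r/1=227/4773: DF=(1 − 227/4773·(0))/(1+227/4773) = 4773/5000 ≈ 0.954600
step 2 [2y] swap r/1=661/18885: DF=(1 − 661/18885·(0.954600))/(1+661/18885) = 9339/10000 ≈ 0.933900
step 3 [3y] bond c/1=29/400: DF=(4388931/4000000 − 29/400·(0.954600+0.933900))/(1+29/400) = 4477/5000 ≈ 0.895400
step 4 [4y] zero: DF = P = 2207/2500 ≈ 0.882800
step 5 [5y] swap r/1=1434/45233: DF=(1 − 1434/45233·(0.954600+0.933900+0.895400+0.882800))/(1+1434/45233) = 4283/5000 ≈ 0.856600
step 6 [6y] swap r/1=626/17785: DF=(1 − 626/17785·(0.954600+0.933900+0.895400+0.882800+0.856600))/(1+626/17785) = 4061/5000 ≈ 0.812200

1 1 4773/5000
2 2 9339/10000
3 3 4477/5000
4 4 2207/2500
5 5 4283/5000
6 6 4061/5000
DF(5y) = 4283/5000 ≈ 0.856600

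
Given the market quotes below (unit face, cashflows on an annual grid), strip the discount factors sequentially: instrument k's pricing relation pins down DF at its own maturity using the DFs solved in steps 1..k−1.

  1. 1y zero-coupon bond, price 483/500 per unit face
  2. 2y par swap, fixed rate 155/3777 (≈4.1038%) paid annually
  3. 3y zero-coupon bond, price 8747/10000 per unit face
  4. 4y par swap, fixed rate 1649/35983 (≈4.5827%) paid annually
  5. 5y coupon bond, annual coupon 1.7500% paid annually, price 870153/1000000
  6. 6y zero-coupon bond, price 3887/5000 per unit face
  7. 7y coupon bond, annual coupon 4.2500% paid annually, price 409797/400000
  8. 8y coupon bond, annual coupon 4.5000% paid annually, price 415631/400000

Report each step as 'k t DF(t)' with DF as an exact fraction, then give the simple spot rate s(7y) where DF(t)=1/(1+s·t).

1 1 483/500
2 2 369/400
3 3 8747/10000
4 4 8351/10000
5 5 7933/10000
6 6 3887/5000
7 7 193/250
8 8 1477/2000
s(7y) = (1/(193/250) − 1)/(7) = 57/1351 ≈ 4.2191%

step 1 [1y] zero: DF = P = 483/500 ≈ 0.966000
step 2 [2y] swap r/1=155/3777: DF=(1 − 155/3777·(0.966000))/(1+155/3777) = 369/400 ≈ 0.922500
step 3 [3y] zero: DF = P = 8747/10000 ≈ 0.874700
step 4 [4y] swap r/1=1649/35983: DF=(1 − 1649/35983·(0.966000+0.922500+0.874700))/(1+1649/35983) = 8351/10000 ≈ 0.835100
step 5 [5y] bond c/1=7/400: DF=(870153/1000000 − 7/400·(0.966000+0.922500+0.874700+0.835100))/(1+7/400) = 7933/10000 ≈ 0.793300
step 6 [6y] zero: DF = P = 3887/5000 ≈ 0.777400
step 7 [7y] bond c/1=17/400: DF=(409797/400000 − 17/400·(0.966000+0.922500+0.874700+0.835100+0.793300+0.777400))/(1+17/400) = 193/250 ≈ 0.772000
step 8 [8y] bond c/1=9/200: DF=(415631/400000 − 9/200·(0.966000+0.922500+0.874700+0.835100+0.793300+0.777400+0.772000))/(1+9/200) = 1477/2000 ≈ 0.738500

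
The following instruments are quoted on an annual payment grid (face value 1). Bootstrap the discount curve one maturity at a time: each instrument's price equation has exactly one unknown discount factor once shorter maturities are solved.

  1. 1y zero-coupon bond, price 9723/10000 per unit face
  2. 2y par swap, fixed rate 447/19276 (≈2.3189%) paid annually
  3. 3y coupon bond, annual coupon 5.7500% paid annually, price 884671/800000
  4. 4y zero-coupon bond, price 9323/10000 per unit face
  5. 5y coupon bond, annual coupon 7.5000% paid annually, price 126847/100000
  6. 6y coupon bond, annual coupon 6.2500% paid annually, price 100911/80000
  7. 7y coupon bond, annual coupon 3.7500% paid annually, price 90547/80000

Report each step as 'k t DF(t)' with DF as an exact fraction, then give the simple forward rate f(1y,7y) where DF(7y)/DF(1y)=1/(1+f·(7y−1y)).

step 1 [1y] zero: DF = P = 9723/10000 ≈ 0.972300
step 2 [2y] swap r/1=447/19276: DF=(1 − 447/19276·(0.972300))/(1+447/19276) = 9553/10000 ≈ 0.955300
step 3 [3y] bond c/1=23/400: DF=(884671/800000 − 23/400·(0.972300+0.955300))/(1+23/400) = 9409/10000 ≈ 0.940900
step 4 [4y] zero: DF = P = 9323/10000 ≈ 0.932300
step 5 [5y] bond c/1=3/40: DF=(126847/100000 − 3/40·(0.972300+0.955300+0.940900+0.932300))/(1+3/40) = 2287/2500 ≈ 0.914800
step 6 [6y] bond c/1=1/16: DF=(100911/80000 − 1/16·(0.972300+0.955300+0.940900+0.932300+0.914800))/(1+1/16) = 4549/5000 ≈ 0.909800
step 7 [7y] bond c/1=3/80: DF=(90547/80000 − 3/80·(0.972300+0.955300+0.940900+0.932300+0.914800+0.909800))/(1+3/80) = 2219/2500 ≈ 0.887600

1 1 9723/10000
2 2 9553/10000
3 3 9409/10000
4 4 9323/10000
5 5 2287/2500
6 6 4549/5000
7 7 2219/2500
f(1y,7y) = ((9723/10000)/(2219/2500) − 1)/(6) = 121/7608 ≈ 1.5904%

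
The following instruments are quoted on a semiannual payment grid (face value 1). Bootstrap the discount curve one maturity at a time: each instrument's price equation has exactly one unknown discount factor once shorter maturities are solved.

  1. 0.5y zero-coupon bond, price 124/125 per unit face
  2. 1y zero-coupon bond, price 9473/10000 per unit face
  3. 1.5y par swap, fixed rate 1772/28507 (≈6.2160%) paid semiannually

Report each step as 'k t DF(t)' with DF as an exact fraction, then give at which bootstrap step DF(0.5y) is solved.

step 1 [0.5y] zero: DF = P = 124/125 ≈ 0.992000
step 2 [1y] zero: DF = P = 9473/10000 ≈ 0.947300
step 3 [1.5y] swap r/2=886/28507: DF=(1 − 886/28507·(0.992000+0.947300))/(1+886/28507) = 4557/5000 ≈ 0.911400

1 1/2 124/125
2 1 9473/10000
3 3/2 4557/5000
DF(0.5y) is solved at step 1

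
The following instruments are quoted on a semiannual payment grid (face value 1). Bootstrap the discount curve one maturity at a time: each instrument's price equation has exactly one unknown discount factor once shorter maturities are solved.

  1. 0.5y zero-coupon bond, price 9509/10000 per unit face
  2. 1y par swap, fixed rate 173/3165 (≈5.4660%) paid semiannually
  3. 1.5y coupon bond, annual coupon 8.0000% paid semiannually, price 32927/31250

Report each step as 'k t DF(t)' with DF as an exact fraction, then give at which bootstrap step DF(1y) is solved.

step 1 [0.5y] zero: DF = P = 9509/10000 ≈ 0.950900
step 2 [1y] swap r/2=173/6330: DF=(1 − 173/6330·(0.950900))/(1+173/6330) = 9481/10000 ≈ 0.948100
step 3 [1.5y] bond c/2=1/25: DF=(32927/31250 − 1/25·(0.950900+0.948100))/(1+1/25) = 9401/10000 ≈ 0.940100

1 1/2 9509/10000
2 1 9481/10000
3 3/2 9401/10000
DF(1y) is solved at step 2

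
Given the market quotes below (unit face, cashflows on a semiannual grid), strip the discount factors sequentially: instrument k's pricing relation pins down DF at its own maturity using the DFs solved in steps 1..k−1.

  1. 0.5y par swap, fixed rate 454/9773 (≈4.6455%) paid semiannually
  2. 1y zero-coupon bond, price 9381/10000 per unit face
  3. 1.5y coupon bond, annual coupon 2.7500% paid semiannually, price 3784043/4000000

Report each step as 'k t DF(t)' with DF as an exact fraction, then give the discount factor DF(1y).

1 1/2 9773/10000
2 1 9381/10000
3 3/2 567/625
DF(1y) = 9381/10000 ≈ 0.938100

step 1 [0.5y] swap r/2=227/9773: DF=(1 − 227/9773·(0))/(1+227/9773) = 9773/10000 ≈ 0.977300
step 2 [1y] zero: DF = P = 9381/10000 ≈ 0.938100
step 3 [1.5y] bond c/2=11/800: DF=(3784043/4000000 − 11/800·(0.977300+0.938100))/(1+11/800) = 567/625 ≈ 0.907200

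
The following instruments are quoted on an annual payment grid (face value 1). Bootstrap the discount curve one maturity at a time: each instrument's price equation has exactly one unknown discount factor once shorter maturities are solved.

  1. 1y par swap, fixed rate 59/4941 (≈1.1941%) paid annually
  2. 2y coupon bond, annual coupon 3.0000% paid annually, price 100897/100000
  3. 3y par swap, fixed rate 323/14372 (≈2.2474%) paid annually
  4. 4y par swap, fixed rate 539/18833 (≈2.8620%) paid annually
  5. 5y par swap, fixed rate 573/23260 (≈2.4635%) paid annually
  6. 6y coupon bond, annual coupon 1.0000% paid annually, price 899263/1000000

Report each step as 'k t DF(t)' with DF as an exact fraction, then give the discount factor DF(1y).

1 1 4941/5000
2 2 2377/2500
3 3 4677/5000
4 4 4461/5000
5 5 4427/5000
6 6 8443/10000
DF(1y) = 4941/5000 ≈ 0.988200

step 1 [1y] swap r/1=59/4941: DF=(1 − 59/4941·(0))/(1+59/4941) = 4941/5000 ≈ 0.988200
step 2 [2y] bond c/1=3/100: DF=(100897/100000 − 3/100·(0.988200))/(1+3/100) = 2377/2500 ≈ 0.950800
step 3 [3y] swap r/1=323/14372: DF=(1 − 323/14372·(0.988200+0.950800))/(1+323/14372) = 4677/5000 ≈ 0.935400
step 4 [4y] swap r/1=539/18833: DF=(1 − 539/18833·(0.988200+0.950800+0.935400))/(1+539/18833) = 4461/5000 ≈ 0.892200
step 5 [5y] swap r/1=573/23260: DF=(1 − 573/23260·(0.988200+0.950800+0.935400+0.892200))/(1+573/23260) = 4427/5000 ≈ 0.885400
step 6 [6y] bond c/1=1/100: DF=(899263/1000000 − 1/100·(0.988200+0.950800+0.935400+0.892200+0.885400))/(1+1/100) = 8443/10000 ≈ 0.844300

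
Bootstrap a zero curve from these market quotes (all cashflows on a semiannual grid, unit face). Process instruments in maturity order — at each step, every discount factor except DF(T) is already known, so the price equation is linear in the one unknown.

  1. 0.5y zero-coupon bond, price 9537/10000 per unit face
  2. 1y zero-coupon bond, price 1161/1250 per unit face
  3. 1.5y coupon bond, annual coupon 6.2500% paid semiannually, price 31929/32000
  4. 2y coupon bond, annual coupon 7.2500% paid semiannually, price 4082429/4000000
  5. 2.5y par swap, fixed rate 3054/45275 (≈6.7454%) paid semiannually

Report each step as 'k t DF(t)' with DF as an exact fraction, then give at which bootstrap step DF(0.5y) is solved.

1 1/2 9537/10000
2 1 1161/1250
3 3/2 1821/2000
4 2 1109/1250
5 5/2 8473/10000
DF(0.5y) is solved at step 1

step 1 [0.5y] zero: DF = P = 9537/10000 ≈ 0.953700
step 2 [1y] zero: DF = P = 1161/1250 ≈ 0.928800
step 3 [1.5y] bond c/2=1/32: DF=(31929/32000 − 1/32·(0.953700+0.928800))/(1+1/32) = 1821/2000 ≈ 0.910500
step 4 [2y] bond c/2=29/800: DF=(4082429/4000000 − 29/800·(0.953700+0.928800+0.910500))/(1+29/800) = 1109/1250 ≈ 0.887200
step 5 [2.5y] swap r/2=1527/45275: DF=(1 − 1527/45275·(0.953700+0.928800+0.910500+0.887200))/(1+1527/45275) = 8473/10000 ≈ 0.847300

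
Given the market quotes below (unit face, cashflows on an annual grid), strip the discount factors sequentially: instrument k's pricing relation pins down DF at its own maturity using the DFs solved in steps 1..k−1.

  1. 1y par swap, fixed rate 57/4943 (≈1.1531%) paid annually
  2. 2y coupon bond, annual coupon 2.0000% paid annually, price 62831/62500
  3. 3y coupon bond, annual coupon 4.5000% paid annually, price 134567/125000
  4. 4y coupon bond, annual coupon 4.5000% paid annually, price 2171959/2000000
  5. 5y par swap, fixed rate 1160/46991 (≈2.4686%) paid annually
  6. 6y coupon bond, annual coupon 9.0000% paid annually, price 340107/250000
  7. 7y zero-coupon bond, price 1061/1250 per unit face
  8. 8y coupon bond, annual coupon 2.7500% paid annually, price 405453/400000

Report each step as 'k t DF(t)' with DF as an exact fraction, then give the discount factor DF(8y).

1 1 4943/5000
2 2 4831/5000
3 3 473/500
4 4 9143/10000
5 5 221/250
6 6 8601/10000
7 7 1061/1250
8 8 163/200
DF(8y) = 163/200 ≈ 0.815000

step 1 [1y] swap r/1=57/4943: DF=(1 − 57/4943·(0))/(1+57/4943) = 4943/5000 ≈ 0.988600
step 2 [2y] bond c/1=1/50: DF=(62831/62500 − 1/50·(0.988600))/(1+1/50) = 4831/5000 ≈ 0.966200
step 3 [3y] bond c/1=9/200: DF=(134567/125000 − 9/200·(0.988600+0.966200))/(1+9/200) = 473/500 ≈ 0.946000
step 4 [4y] bond c/1=9/200: DF=(2171959/2000000 − 9/200·(0.988600+0.966200+0.946000))/(1+9/200) = 9143/10000 ≈ 0.914300
step 5 [5y] swap r/1=1160/46991: DF=(1 − 1160/46991·(0.988600+0.966200+0.946000+0.914300))/(1+1160/46991) = 221/250 ≈ 0.884000
step 6 [6y] bond c/1=9/100: DF=(340107/250000 − 9/100·(0.988600+0.966200+0.946000+0.914300+0.884000))/(1+9/100) = 8601/10000 ≈ 0.860100
step 7 [7y] zero: DF = P = 1061/1250 ≈ 0.848800
step 8 [8y] bond c/1=11/400: DF=(405453/400000 − 11/400·(0.988600+0.966200+0.946000+0.914300+0.884000+0.860100+0.848800))/(1+11/400) = 163/200 ≈ 0.815000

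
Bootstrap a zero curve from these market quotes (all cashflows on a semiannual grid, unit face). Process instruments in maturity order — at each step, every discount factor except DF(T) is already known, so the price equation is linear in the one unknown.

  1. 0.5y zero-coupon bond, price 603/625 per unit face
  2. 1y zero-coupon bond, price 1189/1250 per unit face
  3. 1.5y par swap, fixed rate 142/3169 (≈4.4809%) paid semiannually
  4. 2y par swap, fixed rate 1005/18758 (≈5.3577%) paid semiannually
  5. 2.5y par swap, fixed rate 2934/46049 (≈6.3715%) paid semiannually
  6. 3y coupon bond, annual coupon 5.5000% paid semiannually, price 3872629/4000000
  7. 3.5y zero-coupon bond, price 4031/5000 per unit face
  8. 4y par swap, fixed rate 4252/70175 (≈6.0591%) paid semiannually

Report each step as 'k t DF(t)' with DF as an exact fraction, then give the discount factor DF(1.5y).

step 1 [0.5y] zero: DF = P = 603/625 ≈ 0.964800
step 2 [1y] zero: DF = P = 1189/1250 ≈ 0.951200
step 3 [1.5y] swap r/2=71/3169: DF=(1 − 71/3169·(0.964800+0.951200))/(1+71/3169) = 9361/10000 ≈ 0.936100
step 4 [2y] swap r/2=1005/37516: DF=(1 − 1005/37516·(0.964800+0.951200+0.936100))/(1+1005/37516) = 1799/2000 ≈ 0.899500
step 5 [2.5y] swap r/2=1467/46049: DF=(1 − 1467/46049·(0.964800+0.951200+0.936100+0.899500))/(1+1467/46049) = 8533/10000 ≈ 0.853300
step 6 [3y] bond c/2=11/400: DF=(3872629/4000000 − 11/400·(0.964800+0.951200+0.936100+0.899500+0.853300))/(1+11/400) = 819/1000 ≈ 0.819000
step 7 [3.5y] zero: DF = P = 4031/5000 ≈ 0.806200
step 8 [4y] swap r/2=2126/70175: DF=(1 − 2126/70175·(0.964800+0.951200+0.936100+0.899500+0.853300+0.819000+0.806200))/(1+2126/70175) = 3937/5000 ≈ 0.787400

1 1/2 603/625
2 1 1189/1250
3 3/2 9361/10000
4 2 1799/2000
5 5/2 8533/10000
6 3 819/1000
7 7/2 4031/5000
8 4 3937/5000
DF(1.5y) = 9361/10000 ≈ 0.936100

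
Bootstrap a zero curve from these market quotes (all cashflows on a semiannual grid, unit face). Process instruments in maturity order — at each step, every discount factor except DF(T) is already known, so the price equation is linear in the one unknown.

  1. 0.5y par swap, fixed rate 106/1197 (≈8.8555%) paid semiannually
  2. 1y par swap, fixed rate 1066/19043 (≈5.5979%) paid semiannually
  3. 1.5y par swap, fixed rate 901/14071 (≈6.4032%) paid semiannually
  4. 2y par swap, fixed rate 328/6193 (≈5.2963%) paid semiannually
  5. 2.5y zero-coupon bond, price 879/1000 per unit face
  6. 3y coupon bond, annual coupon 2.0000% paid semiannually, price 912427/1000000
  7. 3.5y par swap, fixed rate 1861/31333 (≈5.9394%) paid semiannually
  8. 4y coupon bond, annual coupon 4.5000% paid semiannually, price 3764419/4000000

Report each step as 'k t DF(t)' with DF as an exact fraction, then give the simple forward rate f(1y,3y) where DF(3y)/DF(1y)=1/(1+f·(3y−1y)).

1 1/2 1197/1250
2 1 9467/10000
3 3/2 9099/10000
4 2 1127/1250
5 5/2 879/1000
6 3 8579/10000
7 7/2 8139/10000
8 4 313/400
f(1y,3y) = ((9467/10000)/(8579/10000) − 1)/(2) = 444/8579 ≈ 5.1754%

step 1 [0.5y] swap r/2=53/1197: DF=(1 − 53/1197·(0))/(1+53/1197) = 1197/1250 ≈ 0.957600
step 2 [1y] swap r/2=533/19043: DF=(1 − 533/19043·(0.957600))/(1+533/19043) = 9467/10000 ≈ 0.946700
step 3 [1.5y] swap r/2=901/28142: DF=(1 − 901/28142·(0.957600+0.946700))/(1+901/28142) = 9099/10000 ≈ 0.909900
step 4 [2y] swap r/2=164/6193: DF=(1 − 164/6193·(0.957600+0.946700+0.909900))/(1+164/6193) = 1127/1250 ≈ 0.901600
step 5 [2.5y] zero: DF = P = 879/1000 ≈ 0.879000
step 6 [3y] bond c/2=1/100: DF=(912427/1000000 − 1/100·(0.957600+0.946700+0.909900+0.901600+0.879000))/(1+1/100) = 8579/10000 ≈ 0.857900
step 7 [3.5y] swap r/2=1861/62666: DF=(1 − 1861/62666·(0.957600+0.946700+0.909900+0.901600+0.879000+0.857900))/(1+1861/62666) = 8139/10000 ≈ 0.813900
step 8 [4y] bond c/2=9/400: DF=(3764419/4000000 − 9/400·(0.957600+0.946700+0.909900+0.901600+0.879000+0.857900+0.813900))/(1+9/400) = 313/400 ≈ 0.782500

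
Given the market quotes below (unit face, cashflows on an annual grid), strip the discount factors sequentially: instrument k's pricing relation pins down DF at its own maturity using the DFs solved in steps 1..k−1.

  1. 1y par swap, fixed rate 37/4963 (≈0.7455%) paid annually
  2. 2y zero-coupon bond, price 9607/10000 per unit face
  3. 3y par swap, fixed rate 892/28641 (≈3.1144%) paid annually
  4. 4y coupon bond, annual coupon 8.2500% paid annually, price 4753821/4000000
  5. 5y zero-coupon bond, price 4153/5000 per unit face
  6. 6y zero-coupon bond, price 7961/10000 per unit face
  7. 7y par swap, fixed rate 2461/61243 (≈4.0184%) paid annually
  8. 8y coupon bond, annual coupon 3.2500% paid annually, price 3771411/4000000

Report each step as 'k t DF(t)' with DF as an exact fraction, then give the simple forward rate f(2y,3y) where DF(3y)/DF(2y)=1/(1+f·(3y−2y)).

1 1 4963/5000
2 2 9607/10000
3 3 2277/2500
4 4 2199/2500
5 5 4153/5000
6 6 7961/10000
7 7 7539/10000
8 8 1801/2500
f(2y,3y) = ((9607/10000)/(2277/2500) − 1)/(1) = 499/9108 ≈ 5.4787%

step 1 [1y] swap r/1=37/4963: DF=(1 − 37/4963·(0))/(1+37/4963) = 4963/5000 ≈ 0.992600
step 2 [2y] zero: DF = P = 9607/10000 ≈ 0.960700
step 3 [3y] swap r/1=892/28641: DF=(1 − 892/28641·(0.992600+0.960700))/(1+892/28641) = 2277/2500 ≈ 0.910800
step 4 [4y] bond c/1=33/400: DF=(4753821/4000000 − 33/400·(0.992600+0.960700+0.910800))/(1+33/400) = 2199/2500 ≈ 0.879600
step 5 [5y] zero: DF = P = 4153/5000 ≈ 0.830600
step 6 [6y] zero: DF = P = 7961/10000 ≈ 0.796100
step 7 [7y] swap r/1=2461/61243: DF=(1 − 2461/61243·(0.992600+0.960700+0.910800+0.879600+0.830600+0.796100))/(1+2461/61243) = 7539/10000 ≈ 0.753900
step 8 [8y] bond c/1=13/400: DF=(3771411/4000000 − 13/400·(0.992600+0.960700+0.910800+0.879600+0.830600+0.796100+0.753900))/(1+13/400) = 1801/2500 ≈ 0.720400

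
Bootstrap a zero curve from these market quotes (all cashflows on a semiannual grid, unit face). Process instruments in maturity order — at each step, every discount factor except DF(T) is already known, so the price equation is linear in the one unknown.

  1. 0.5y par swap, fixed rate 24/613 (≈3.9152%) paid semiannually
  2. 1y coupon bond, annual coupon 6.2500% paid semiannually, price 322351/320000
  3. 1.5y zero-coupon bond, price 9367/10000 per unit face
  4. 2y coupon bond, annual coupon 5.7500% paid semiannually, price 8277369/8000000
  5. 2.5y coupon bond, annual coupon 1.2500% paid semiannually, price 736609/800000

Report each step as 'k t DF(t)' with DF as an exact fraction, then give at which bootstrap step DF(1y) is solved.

step 1 [0.5y] swap r/2=12/613: DF=(1 − 12/613·(0))/(1+12/613) = 613/625 ≈ 0.980800
step 2 [1y] bond c/2=1/32: DF=(322351/320000 − 1/32·(0.980800))/(1+1/32) = 9471/10000 ≈ 0.947100
step 3 [1.5y] zero: DF = P = 9367/10000 ≈ 0.936700
step 4 [2y] bond c/2=23/800: DF=(8277369/8000000 − 23/800·(0.980800+0.947100+0.936700))/(1+23/800) = 9257/10000 ≈ 0.925700
step 5 [2.5y] bond c/2=1/160: DF=(736609/800000 − 1/160·(0.980800+0.947100+0.936700+0.925700))/(1+1/160) = 1783/2000 ≈ 0.891500

1 1/2 613/625
2 1 9471/10000
3 3/2 9367/10000
4 2 9257/10000
5 5/2 1783/2000
DF(1y) is solved at step 2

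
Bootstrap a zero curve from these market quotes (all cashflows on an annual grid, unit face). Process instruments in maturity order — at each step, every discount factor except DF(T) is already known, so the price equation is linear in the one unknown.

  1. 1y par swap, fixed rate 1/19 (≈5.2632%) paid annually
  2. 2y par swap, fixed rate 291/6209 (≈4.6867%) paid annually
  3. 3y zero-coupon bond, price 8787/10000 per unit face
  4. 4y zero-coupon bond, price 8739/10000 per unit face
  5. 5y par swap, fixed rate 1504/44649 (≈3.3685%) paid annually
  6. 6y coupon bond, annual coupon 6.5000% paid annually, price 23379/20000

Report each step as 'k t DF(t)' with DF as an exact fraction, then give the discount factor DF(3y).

step 1 [1y] swap r/1=1/19: DF=(1 − 1/19·(0))/(1+1/19) = 19/20 ≈ 0.950000
step 2 [2y] swap r/1=291/6209: DF=(1 − 291/6209·(0.950000))/(1+291/6209) = 9127/10000 ≈ 0.912700
step 3 [3y] zero: DF = P = 8787/10000 ≈ 0.878700
step 4 [4y] zero: DF = P = 8739/10000 ≈ 0.873900
step 5 [5y] swap r/1=1504/44649: DF=(1 − 1504/44649·(0.950000+0.912700+0.878700+0.873900))/(1+1504/44649) = 531/625 ≈ 0.849600
step 6 [6y] bond c/1=13/200: DF=(23379/20000 − 13/200·(0.950000+0.912700+0.878700+0.873900+0.849600))/(1+13/200) = 8251/10000 ≈ 0.825100

1 1 19/20
2 2 9127/10000
3 3 8787/10000
4 4 8739/10000
5 5 531/625
6 6 8251/10000
DF(3y) = 8787/10000 ≈ 0.878700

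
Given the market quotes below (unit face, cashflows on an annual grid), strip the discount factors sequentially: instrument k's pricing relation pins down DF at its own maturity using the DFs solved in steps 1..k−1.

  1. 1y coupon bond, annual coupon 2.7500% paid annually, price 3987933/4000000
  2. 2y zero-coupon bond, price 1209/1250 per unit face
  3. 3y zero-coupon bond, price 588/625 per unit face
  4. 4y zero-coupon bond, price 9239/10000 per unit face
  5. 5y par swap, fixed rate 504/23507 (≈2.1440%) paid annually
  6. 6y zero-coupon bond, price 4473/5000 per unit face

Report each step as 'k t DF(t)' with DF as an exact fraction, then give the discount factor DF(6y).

step 1 [1y] bond c/1=11/400: DF=(3987933/4000000 − 11/400·(0))/(1+11/400) = 9703/10000 ≈ 0.970300
step 2 [2y] zero: DF = P = 1209/1250 ≈ 0.967200
step 3 [3y] zero: DF = P = 588/625 ≈ 0.940800
step 4 [4y] zero: DF = P = 9239/10000 ≈ 0.923900
step 5 [5y] swap r/1=504/23507: DF=(1 − 504/23507·(0.970300+0.967200+0.940800+0.923900))/(1+504/23507) = 562/625 ≈ 0.899200
step 6 [6y] zero: DF = P = 4473/5000 ≈ 0.894600

1 1 9703/10000
2 2 1209/1250
3 3 588/625
4 4 9239/10000
5 5 562/625
6 6 4473/5000
DF(6y) = 4473/5000 ≈ 0.894600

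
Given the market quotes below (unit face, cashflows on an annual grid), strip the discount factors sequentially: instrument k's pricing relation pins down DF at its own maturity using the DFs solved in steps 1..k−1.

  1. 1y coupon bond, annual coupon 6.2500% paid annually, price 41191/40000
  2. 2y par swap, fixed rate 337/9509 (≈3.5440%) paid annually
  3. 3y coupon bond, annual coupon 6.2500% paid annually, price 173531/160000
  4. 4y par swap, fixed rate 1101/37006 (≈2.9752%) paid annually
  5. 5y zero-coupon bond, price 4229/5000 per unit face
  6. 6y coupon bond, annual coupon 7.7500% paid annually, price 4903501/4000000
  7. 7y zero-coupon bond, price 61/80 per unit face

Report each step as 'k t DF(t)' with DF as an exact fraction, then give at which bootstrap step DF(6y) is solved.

step 1 [1y] bond c/1=1/16: DF=(41191/40000 − 1/16·(0))/(1+1/16) = 2423/2500 ≈ 0.969200
step 2 [2y] swap r/1=337/9509: DF=(1 − 337/9509·(0.969200))/(1+337/9509) = 4663/5000 ≈ 0.932600
step 3 [3y] bond c/1=1/16: DF=(173531/160000 − 1/16·(0.969200+0.932600))/(1+1/16) = 9089/10000 ≈ 0.908900
step 4 [4y] swap r/1=1101/37006: DF=(1 − 1101/37006·(0.969200+0.932600+0.908900))/(1+1101/37006) = 8899/10000 ≈ 0.889900
step 5 [5y] zero: DF = P = 4229/5000 ≈ 0.845800
step 6 [6y] bond c/1=31/400: DF=(4903501/4000000 − 31/400·(0.969200+0.932600+0.908900+0.889900+0.845800))/(1+31/400) = 8107/10000 ≈ 0.810700
step 7 [7y] zero: DF = P = 61/80 ≈ 0.762500

1 1 2423/2500
2 2 4663/5000
3 3 9089/10000
4 4 8899/10000
5 5 4229/5000
6 6 8107/10000
7 7 61/80
DF(6y) is solved at step 6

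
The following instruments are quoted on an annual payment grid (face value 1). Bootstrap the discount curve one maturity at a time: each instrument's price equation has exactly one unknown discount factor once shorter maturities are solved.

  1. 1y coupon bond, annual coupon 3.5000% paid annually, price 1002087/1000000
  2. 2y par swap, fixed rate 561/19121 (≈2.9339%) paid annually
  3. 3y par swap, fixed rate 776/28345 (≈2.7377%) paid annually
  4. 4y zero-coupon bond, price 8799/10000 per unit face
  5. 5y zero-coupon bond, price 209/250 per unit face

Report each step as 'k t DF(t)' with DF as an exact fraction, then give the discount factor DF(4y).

step 1 [1y] bond c/1=7/200: DF=(1002087/1000000 − 7/200·(0))/(1+7/200) = 4841/5000 ≈ 0.968200
step 2 [2y] swap r/1=561/19121: DF=(1 − 561/19121·(0.968200))/(1+561/19121) = 9439/10000 ≈ 0.943900
step 3 [3y] swap r/1=776/28345: DF=(1 − 776/28345·(0.968200+0.943900))/(1+776/28345) = 1153/1250 ≈ 0.922400
step 4 [4y] zero: DF = P = 8799/10000 ≈ 0.879900
step 5 [5y] zero: DF = P = 209/250 ≈ 0.836000

1 1 4841/5000
2 2 9439/10000
3 3 1153/1250
4 4 8799/10000
5 5 209/250
DF(4y) = 8799/10000 ≈ 0.879900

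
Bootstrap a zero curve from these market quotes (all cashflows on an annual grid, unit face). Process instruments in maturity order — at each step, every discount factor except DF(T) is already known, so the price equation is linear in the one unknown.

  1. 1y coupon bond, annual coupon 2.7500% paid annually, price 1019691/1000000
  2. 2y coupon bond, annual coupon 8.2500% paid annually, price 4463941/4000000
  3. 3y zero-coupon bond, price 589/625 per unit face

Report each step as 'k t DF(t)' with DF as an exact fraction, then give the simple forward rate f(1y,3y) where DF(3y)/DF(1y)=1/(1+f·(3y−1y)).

1 1 2481/2500
2 2 9553/10000
3 3 589/625
f(1y,3y) = ((2481/2500)/(589/625) − 1)/(2) = 125/4712 ≈ 2.6528%

step 1 [1y] bond c/1=11/400: DF=(1019691/1000000 − 11/400·(0))/(1+11/400) = 2481/2500 ≈ 0.992400
step 2 [2y] bond c/1=33/400: DF=(4463941/4000000 − 33/400·(0.992400))/(1+33/400) = 9553/10000 ≈ 0.955300
step 3 [3y] zero: DF = P = 589/625 ≈ 0.942400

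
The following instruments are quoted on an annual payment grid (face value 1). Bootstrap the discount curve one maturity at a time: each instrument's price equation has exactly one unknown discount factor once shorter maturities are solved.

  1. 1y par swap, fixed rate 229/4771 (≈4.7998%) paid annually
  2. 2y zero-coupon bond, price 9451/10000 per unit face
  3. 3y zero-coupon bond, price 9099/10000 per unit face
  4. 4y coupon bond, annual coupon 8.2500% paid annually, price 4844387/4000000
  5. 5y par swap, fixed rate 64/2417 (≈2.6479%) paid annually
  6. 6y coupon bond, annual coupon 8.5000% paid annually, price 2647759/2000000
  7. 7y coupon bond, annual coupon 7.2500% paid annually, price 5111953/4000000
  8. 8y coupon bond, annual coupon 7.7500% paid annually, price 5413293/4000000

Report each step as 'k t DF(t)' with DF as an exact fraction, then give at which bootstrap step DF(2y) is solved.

step 1 [1y] swap r/1=229/4771: DF=(1 − 229/4771·(0))/(1+229/4771) = 4771/5000 ≈ 0.954200
step 2 [2y] zero: DF = P = 9451/10000 ≈ 0.945100
step 3 [3y] zero: DF = P = 9099/10000 ≈ 0.909900
step 4 [4y] bond c/1=33/400: DF=(4844387/4000000 − 33/400·(0.954200+0.945100+0.909900))/(1+33/400) = 9047/10000 ≈ 0.904700
step 5 [5y] swap r/1=64/2417: DF=(1 − 64/2417·(0.954200+0.945100+0.909900+0.904700))/(1+64/2417) = 549/625 ≈ 0.878400
step 6 [6y] bond c/1=17/200: DF=(2647759/2000000 − 17/200·(0.954200+0.945100+0.909900+0.904700+0.878400))/(1+17/200) = 2151/2500 ≈ 0.860400
step 7 [7y] bond c/1=29/400: DF=(5111953/4000000 − 29/400·(0.954200+0.945100+0.909900+0.904700+0.878400+0.860400))/(1+29/400) = 823/1000 ≈ 0.823000
step 8 [8y] bond c/1=31/400: DF=(5413293/4000000 − 31/400·(0.954200+0.945100+0.909900+0.904700+0.878400+0.860400+0.823000))/(1+31/400) = 4023/5000 ≈ 0.804600

1 1 4771/5000
2 2 9451/10000
3 3 9099/10000
4 4 9047/10000
5 5 549/625
6 6 2151/2500
7 7 823/1000
8 8 4023/5000
DF(2y) is solved at step 2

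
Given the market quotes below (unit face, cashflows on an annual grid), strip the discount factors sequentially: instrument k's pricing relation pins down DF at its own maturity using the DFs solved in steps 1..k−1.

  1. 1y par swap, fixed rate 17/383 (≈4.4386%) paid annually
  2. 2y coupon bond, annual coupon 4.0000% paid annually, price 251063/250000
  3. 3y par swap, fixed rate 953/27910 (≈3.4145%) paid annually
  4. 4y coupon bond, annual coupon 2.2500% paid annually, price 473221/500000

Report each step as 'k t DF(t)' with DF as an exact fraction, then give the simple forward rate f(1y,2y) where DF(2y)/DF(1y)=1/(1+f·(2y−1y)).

1 1 383/400
2 2 1161/1250
3 3 9047/10000
4 4 4321/5000
f(1y,2y) = ((383/400)/(1161/1250) − 1)/(1) = 287/9288 ≈ 3.0900%

step 1 [1y] swap r/1=17/383: DF=(1 − 17/383·(0))/(1+17/383) = 383/400 ≈ 0.957500
step 2 [2y] bond c/1=1/25: DF=(251063/250000 − 1/25·(0.957500))/(1+1/25) = 1161/1250 ≈ 0.928800
step 3 [3y] swap r/1=953/27910: DF=(1 − 953/27910·(0.957500+0.928800))/(1+953/27910) = 9047/10000 ≈ 0.904700
step 4 [4y] bond c/1=9/400: DF=(473221/500000 − 9/400·(0.957500+0.928800+0.904700))/(1+9/400) = 4321/5000 ≈ 0.864200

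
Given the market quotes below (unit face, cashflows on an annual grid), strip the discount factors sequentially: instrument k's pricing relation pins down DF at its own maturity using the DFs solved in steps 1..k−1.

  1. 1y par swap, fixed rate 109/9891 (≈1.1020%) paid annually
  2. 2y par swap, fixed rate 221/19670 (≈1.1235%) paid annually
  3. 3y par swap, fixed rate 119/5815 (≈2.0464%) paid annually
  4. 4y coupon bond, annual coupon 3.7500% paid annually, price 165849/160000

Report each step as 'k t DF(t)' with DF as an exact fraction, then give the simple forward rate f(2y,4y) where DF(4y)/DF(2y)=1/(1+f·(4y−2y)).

step 1 [1y] swap r/1=109/9891: DF=(1 − 109/9891·(0))/(1+109/9891) = 9891/10000 ≈ 0.989100
step 2 [2y] swap r/1=221/19670: DF=(1 − 221/19670·(0.989100))/(1+221/19670) = 9779/10000 ≈ 0.977900
step 3 [3y] swap r/1=119/5815: DF=(1 − 119/5815·(0.989100+0.977900))/(1+119/5815) = 1881/2000 ≈ 0.940500
step 4 [4y] bond c/1=3/80: DF=(165849/160000 − 3/80·(0.989100+0.977900+0.940500))/(1+3/80) = 447/500 ≈ 0.894000

1 1 9891/10000
2 2 9779/10000
3 3 1881/2000
4 4 447/500
f(2y,4y) = ((9779/10000)/(447/500) − 1)/(2) = 839/17880 ≈ 4.6924%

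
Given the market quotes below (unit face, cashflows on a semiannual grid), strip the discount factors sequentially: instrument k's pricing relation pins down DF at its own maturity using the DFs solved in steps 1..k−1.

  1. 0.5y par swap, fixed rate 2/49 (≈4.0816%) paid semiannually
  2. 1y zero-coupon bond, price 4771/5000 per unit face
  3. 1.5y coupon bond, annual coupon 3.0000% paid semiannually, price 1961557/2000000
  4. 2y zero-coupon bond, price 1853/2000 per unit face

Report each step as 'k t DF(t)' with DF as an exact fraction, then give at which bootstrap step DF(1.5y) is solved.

1 1/2 49/50
2 1 4771/5000
3 3/2 9377/10000
4 2 1853/2000
DF(1.5y) is solved at step 3

step 1 [0.5y] swap r/2=1/49: DF=(1 − 1/49·(0))/(1+1/49) = 49/50 ≈ 0.980000
step 2 [1y] zero: DF = P = 4771/5000 ≈ 0.954200
step 3 [1.5y] bond c/2=3/200: DF=(1961557/2000000 − 3/200·(0.980000+0.954200))/(1+3/200) = 9377/10000 ≈ 0.937700
step 4 [2y] zero: DF = P = 1853/2000 ≈ 0.926500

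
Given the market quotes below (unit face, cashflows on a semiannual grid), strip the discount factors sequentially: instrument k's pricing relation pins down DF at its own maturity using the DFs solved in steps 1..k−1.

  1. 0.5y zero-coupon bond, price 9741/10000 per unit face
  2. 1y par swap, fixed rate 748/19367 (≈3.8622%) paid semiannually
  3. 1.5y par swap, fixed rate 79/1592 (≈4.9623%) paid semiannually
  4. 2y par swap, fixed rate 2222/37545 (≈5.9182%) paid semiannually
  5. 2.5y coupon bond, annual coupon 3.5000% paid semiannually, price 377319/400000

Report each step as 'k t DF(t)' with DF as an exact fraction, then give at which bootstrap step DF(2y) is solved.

1 1/2 9741/10000
2 1 4813/5000
3 3/2 9289/10000
4 2 8889/10000
5 5/2 69/80
DF(2y) is solved at step 4

step 1 [0.5y] zero: DF = P = 9741/10000 ≈ 0.974100
step 2 [1y] swap r/2=374/19367: DF=(1 − 374/19367·(0.974100))/(1+374/19367) = 4813/5000 ≈ 0.962600
step 3 [1.5y] swap r/2=79/3184: DF=(1 − 79/3184·(0.974100+0.962600))/(1+79/3184) = 9289/10000 ≈ 0.928900
step 4 [2y] swap r/2=1111/37545: DF=(1 − 1111/37545·(0.974100+0.962600+0.928900))/(1+1111/37545) = 8889/10000 ≈ 0.888900
step 5 [2.5y] bond c/2=7/400: DF=(377319/400000 − 7/400·(0.974100+0.962600+0.928900+0.888900))/(1+7/400) = 69/80 ≈ 0.862500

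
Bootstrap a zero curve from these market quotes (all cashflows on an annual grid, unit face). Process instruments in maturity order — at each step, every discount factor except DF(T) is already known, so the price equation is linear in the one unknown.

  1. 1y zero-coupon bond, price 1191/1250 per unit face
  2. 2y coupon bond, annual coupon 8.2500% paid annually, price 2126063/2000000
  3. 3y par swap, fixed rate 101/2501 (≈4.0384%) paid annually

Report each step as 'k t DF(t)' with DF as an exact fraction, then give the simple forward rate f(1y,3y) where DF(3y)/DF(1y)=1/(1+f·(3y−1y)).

1 1 1191/1250
2 2 4547/5000
3 3 8889/10000
f(1y,3y) = ((1191/1250)/(8889/10000) − 1)/(2) = 213/5926 ≈ 3.5943%

step 1 [1y] zero: DF = P = 1191/1250 ≈ 0.952800
step 2 [2y] bond c/1=33/400: DF=(2126063/2000000 − 33/400·(0.952800))/(1+33/400) = 4547/5000 ≈ 0.909400
step 3 [3y] swap r/1=101/2501: DF=(1 − 101/2501·(0.952800+0.909400))/(1+101/2501) = 8889/10000 ≈ 0.888900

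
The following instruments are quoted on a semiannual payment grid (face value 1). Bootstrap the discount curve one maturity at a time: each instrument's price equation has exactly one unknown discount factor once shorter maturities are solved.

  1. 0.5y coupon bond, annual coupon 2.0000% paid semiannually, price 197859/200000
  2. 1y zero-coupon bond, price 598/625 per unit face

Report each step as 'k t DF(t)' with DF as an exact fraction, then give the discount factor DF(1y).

step 1 [0.5y] bond c/2=1/100: DF=(197859/200000 − 1/100·(0))/(1+1/100) = 1959/2000 ≈ 0.979500
step 2 [1y] zero: DF = P = 598/625 ≈ 0.956800

1 1/2 1959/2000
2 1 598/625
DF(1y) = 598/625 ≈ 0.956800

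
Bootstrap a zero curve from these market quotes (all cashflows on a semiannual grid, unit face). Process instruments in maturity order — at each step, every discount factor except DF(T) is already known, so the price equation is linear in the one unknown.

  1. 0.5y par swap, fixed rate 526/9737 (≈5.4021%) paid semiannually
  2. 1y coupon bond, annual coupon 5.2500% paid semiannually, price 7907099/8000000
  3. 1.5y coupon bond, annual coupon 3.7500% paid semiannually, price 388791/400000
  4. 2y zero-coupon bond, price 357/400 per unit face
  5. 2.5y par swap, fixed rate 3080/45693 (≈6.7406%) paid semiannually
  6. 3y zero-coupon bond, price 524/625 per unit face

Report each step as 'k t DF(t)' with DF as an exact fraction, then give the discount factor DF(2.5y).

step 1 [0.5y] swap r/2=263/9737: DF=(1 − 263/9737·(0))/(1+263/9737) = 9737/10000 ≈ 0.973700
step 2 [1y] bond c/2=21/800: DF=(7907099/8000000 − 21/800·(0.973700))/(1+21/800) = 4691/5000 ≈ 0.938200
step 3 [1.5y] bond c/2=3/160: DF=(388791/400000 − 3/160·(0.973700+0.938200))/(1+3/160) = 9189/10000 ≈ 0.918900
step 4 [2y] zero: DF = P = 357/400 ≈ 0.892500
step 5 [2.5y] swap r/2=1540/45693: DF=(1 − 1540/45693·(0.973700+0.938200+0.918900+0.892500))/(1+1540/45693) = 423/500 ≈ 0.846000
step 6 [3y] zero: DF = P = 524/625 ≈ 0.838400

1 1/2 9737/10000
2 1 4691/5000
3 3/2 9189/10000
4 2 357/400
5 5/2 423/500
6 3 524/625
DF(2.5y) = 423/500 ≈ 0.846000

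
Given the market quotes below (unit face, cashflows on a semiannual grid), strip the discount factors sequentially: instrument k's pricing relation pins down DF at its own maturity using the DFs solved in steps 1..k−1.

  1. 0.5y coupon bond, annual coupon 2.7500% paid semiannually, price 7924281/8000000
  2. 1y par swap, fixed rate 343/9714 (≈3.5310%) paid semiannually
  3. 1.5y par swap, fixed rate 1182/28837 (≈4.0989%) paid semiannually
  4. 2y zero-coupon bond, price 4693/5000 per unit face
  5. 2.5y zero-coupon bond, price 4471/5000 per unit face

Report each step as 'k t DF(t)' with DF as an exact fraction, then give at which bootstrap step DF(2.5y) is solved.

step 1 [0.5y] bond c/2=11/800: DF=(7924281/8000000 − 11/800·(0))/(1+11/800) = 9771/10000 ≈ 0.977100
step 2 [1y] swap r/2=343/19428: DF=(1 − 343/19428·(0.977100))/(1+343/19428) = 9657/10000 ≈ 0.965700
step 3 [1.5y] swap r/2=591/28837: DF=(1 − 591/28837·(0.977100+0.965700))/(1+591/28837) = 9409/10000 ≈ 0.940900
step 4 [2y] zero: DF = P = 4693/5000 ≈ 0.938600
step 5 [2.5y] zero: DF = P = 4471/5000 ≈ 0.894200

1 1/2 9771/10000
2 1 9657/10000
3 3/2 9409/10000
4 2 4693/5000
5 5/2 4471/5000
DF(2.5y) is solved at step 5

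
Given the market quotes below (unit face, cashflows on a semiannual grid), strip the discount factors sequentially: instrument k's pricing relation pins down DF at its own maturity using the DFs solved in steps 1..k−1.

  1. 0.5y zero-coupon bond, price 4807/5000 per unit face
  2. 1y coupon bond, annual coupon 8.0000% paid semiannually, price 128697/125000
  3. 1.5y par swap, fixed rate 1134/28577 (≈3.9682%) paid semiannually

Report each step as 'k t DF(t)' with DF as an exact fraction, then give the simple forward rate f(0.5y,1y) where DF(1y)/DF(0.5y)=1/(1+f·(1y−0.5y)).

1 1/2 4807/5000
2 1 953/1000
3 3/2 9433/10000
f(0.5y,1y) = ((4807/5000)/(953/1000) − 1)/(1/2) = 84/4765 ≈ 1.7629%

step 1 [0.5y] zero: DF = P = 4807/5000 ≈ 0.961400
step 2 [1y] bond c/2=1/25: DF=(128697/125000 − 1/25·(0.961400))/(1+1/25) = 953/1000 ≈ 0.953000
step 3 [1.5y] swap r/2=567/28577: DF=(1 − 567/28577·(0.961400+0.953000))/(1+567/28577) = 9433/10000 ≈ 0.943300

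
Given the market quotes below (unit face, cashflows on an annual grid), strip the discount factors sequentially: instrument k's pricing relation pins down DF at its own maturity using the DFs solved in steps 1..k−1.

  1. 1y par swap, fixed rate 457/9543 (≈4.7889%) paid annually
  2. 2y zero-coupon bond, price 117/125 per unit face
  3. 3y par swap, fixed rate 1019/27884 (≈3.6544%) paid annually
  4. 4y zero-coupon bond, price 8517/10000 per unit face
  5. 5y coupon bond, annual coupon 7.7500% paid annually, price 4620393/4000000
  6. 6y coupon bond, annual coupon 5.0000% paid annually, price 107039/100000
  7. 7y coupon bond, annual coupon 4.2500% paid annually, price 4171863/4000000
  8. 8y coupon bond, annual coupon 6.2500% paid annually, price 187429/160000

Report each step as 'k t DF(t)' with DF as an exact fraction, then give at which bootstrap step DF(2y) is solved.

step 1 [1y] swap r/1=457/9543: DF=(1 − 457/9543·(0))/(1+457/9543) = 9543/10000 ≈ 0.954300
step 2 [2y] zero: DF = P = 117/125 ≈ 0.936000
step 3 [3y] swap r/1=1019/27884: DF=(1 − 1019/27884·(0.954300+0.936000))/(1+1019/27884) = 8981/10000 ≈ 0.898100
step 4 [4y] zero: DF = P = 8517/10000 ≈ 0.851700
step 5 [5y] bond c/1=31/400: DF=(4620393/4000000 − 31/400·(0.954300+0.936000+0.898100+0.851700))/(1+31/400) = 4051/5000 ≈ 0.810200
step 6 [6y] bond c/1=1/20: DF=(107039/100000 − 1/20·(0.954300+0.936000+0.898100+0.851700+0.810200))/(1+1/20) = 323/400 ≈ 0.807500
step 7 [7y] bond c/1=17/400: DF=(4171863/4000000 − 17/400·(0.954300+0.936000+0.898100+0.851700+0.810200+0.807500))/(1+17/400) = 7861/10000 ≈ 0.786100
step 8 [8y] bond c/1=1/16: DF=(187429/160000 − 1/16·(0.954300+0.936000+0.898100+0.851700+0.810200+0.807500+0.786100))/(1+1/16) = 747/1000 ≈ 0.747000

1 1 9543/10000
2 2 117/125
3 3 8981/10000
4 4 8517/10000
5 5 4051/5000
6 6 323/400
7 7 7861/10000
8 8 747/1000
DF(2y) is solved at step 2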